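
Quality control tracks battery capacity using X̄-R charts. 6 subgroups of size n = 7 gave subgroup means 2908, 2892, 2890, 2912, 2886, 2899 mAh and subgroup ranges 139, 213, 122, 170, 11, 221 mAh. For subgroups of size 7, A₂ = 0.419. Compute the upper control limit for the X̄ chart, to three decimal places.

2959.007

X̄̄ = (2908 + 2892 + 2890 + 2912 + 2886 + 2899) / 6 = 17387.0000 / 6 = 2897.8333
R̄ = (139 + 213 + 122 + 170 + 11 + 221) / 6 = 876.0000 / 6 = 146.0000
UCL = X̄̄ + A₂·R̄ = 2897.8333 + 0.419 × 146.0000 = 2959.0073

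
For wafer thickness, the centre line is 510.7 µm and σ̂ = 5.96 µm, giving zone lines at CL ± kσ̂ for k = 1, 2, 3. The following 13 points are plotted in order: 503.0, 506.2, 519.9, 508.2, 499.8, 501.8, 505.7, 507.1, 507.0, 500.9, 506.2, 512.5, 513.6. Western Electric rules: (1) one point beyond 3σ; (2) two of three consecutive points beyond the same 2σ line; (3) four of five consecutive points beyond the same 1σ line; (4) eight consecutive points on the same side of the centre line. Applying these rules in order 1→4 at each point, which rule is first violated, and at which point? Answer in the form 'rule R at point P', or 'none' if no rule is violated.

Zone of each point (C = within 1σ̂, B = 1σ̂–2σ̂, A = 2σ̂–3σ̂, * = beyond 3σ̂; sign = side of CL): 1:-B, 2:-C, 3:+B, 4:-C, 5:-B, 6:-B, 7:-C, 8:-C, 9:-C, 10:-B, 11:-C, 12:+C, 13:+C
Rule 4 (eight consecutive points on the same side of the centre line) is satisfied at point 11.

rule 4 at point 11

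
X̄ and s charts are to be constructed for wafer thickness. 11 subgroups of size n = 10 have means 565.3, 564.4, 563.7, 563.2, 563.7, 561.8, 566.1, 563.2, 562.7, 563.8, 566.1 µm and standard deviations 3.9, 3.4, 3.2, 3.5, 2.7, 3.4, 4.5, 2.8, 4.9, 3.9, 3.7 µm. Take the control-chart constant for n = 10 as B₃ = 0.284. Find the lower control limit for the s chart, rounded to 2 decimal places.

1.03

s̄ = (3.9 + 3.4 + 3.2 + 3.5 + 2.7 + 3.4 + 4.5 + 2.8 + 4.9 + 3.9 + 3.7) / 11 = 3.6273
LCL_s = B₃·s̄ = 0.284 × 3.6273 = 1.0301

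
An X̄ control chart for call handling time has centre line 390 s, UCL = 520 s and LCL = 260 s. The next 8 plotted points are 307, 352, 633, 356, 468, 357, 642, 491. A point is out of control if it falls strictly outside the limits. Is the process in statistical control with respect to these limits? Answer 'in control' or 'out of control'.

Compare each point to [260, 520]: sample 3 = 633 > UCL; sample 7 = 642 > UCL.

out of control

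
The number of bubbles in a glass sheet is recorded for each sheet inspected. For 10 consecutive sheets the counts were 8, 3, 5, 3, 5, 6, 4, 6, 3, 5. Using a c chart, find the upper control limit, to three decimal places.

11.373

c̄ = (8 + 3 + 5 + 3 + 5 + 6 + 4 + 6 + 3 + 5) / 10 = 48 / 10 = 4.8000
UCL = c̄ + 3√c̄ = 4.8000 + 3 × √4.8000 = 4.8000 + 3 × 2.1909 = 11.3727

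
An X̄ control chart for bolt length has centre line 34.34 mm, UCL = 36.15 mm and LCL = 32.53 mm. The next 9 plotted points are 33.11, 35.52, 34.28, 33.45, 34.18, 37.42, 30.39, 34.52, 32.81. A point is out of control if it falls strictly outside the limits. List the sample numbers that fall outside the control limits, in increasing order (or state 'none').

Compare each point to [32.53, 36.15]: sample 6 = 37.42 > UCL; sample 7 = 30.39 < LCL.

6, 7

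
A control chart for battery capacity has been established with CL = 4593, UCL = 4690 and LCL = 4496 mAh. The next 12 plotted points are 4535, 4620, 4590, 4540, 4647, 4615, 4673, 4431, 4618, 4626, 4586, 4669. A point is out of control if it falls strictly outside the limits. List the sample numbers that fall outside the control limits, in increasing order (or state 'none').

8

Compare each point to [4496, 4690]: sample 8 = 4431 < LCL.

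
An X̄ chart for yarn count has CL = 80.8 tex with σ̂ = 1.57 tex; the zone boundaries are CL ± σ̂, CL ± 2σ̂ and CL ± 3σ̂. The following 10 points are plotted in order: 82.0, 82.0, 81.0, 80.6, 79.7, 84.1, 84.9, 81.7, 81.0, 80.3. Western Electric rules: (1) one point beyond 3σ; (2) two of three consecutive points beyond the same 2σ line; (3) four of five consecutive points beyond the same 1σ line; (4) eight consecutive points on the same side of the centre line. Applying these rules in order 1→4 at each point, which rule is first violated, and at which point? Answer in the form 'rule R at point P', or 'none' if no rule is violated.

Zone of each point (C = within 1σ̂, B = 1σ̂–2σ̂, A = 2σ̂–3σ̂, * = beyond 3σ̂; sign = side of CL): 1:+C, 2:+C, 3:+C, 4:-C, 5:-C, 6:+A, 7:+A, 8:+C, 9:+C, 10:-C
Rule 2 (two of three consecutive points beyond the same 2σ limit) is satisfied at point 7.

rule 2 at point 7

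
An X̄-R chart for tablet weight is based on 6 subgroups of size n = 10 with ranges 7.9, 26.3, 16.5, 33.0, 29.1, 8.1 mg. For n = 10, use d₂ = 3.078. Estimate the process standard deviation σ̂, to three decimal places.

R̄ = (7.9 + 26.3 + 16.5 + 33.0 + 29.1 + 8.1) / 6 = 20.1500
σ̂ = R̄ / d₂ = 20.1500 / 3.078 = 6.5465

6.546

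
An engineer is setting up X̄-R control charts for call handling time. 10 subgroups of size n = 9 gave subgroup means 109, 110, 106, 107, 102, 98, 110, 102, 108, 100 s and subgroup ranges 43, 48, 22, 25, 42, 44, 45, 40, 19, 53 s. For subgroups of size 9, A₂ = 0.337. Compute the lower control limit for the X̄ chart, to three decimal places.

X̄̄ = (109 + 110 + 106 + 107 + 102 + 98 + 110 + 102 + 108 + 100) / 10 = 1052.0000 / 10 = 105.2000
R̄ = (43 + 48 + 22 + 25 + 42 + 44 + 45 + 40 + 19 + 53) / 10 = 381.0000 / 10 = 38.1000
LCL = X̄̄ − A₂·R̄ = 105.2000 − 0.337 × 38.1000 = 92.3603

92.360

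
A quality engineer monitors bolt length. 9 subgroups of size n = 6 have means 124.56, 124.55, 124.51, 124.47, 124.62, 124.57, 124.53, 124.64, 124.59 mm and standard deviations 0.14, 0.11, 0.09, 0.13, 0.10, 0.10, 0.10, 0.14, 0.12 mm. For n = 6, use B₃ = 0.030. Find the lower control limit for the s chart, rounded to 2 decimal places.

0.00

s̄ = (0.14 + 0.11 + 0.09 + 0.13 + 0.10 + 0.10 + 0.10 + 0.14 + 0.12) / 9 = 0.1144
LCL_s = B₃·s̄ = 0.030 × 0.1144 = 0.0034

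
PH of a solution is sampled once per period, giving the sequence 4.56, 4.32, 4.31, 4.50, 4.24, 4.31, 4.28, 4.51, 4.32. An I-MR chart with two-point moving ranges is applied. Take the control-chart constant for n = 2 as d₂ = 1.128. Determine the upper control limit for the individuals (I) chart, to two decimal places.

4.78

X̄ = (4.56 + 4.32 + 4.31 + 4.50 + 4.24 + 4.31 + 4.28 + 4.51 + 4.32) / 9 = 4.3722
Moving ranges: 0.24, 0.01, 0.19, 0.26, 0.07, 0.03, 0.23, 0.19; M̄R̄ = 1.2200 / 8 = 0.1525
UCL = X̄ + 3·M̄R̄/d₂ = 4.3722 + 3 × 0.1525 / 1.128 = 4.7778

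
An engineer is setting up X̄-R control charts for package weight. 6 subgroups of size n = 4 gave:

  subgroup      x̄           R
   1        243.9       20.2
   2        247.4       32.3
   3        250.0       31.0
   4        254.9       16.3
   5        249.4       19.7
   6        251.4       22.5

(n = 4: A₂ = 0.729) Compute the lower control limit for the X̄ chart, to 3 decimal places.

X̄̄ = (243.9 + 247.4 + 250.0 + 254.9 + 249.4 + 251.4) / 6 = 1497.0000 / 6 = 249.5000
R̄ = (20.2 + 32.3 + 31.0 + 16.3 + 19.7 + 22.5) / 6 = 142.0000 / 6 = 23.6667
LCL = X̄̄ − A₂·R̄ = 249.5000 − 0.729 × 23.6667 = 232.2470

232.247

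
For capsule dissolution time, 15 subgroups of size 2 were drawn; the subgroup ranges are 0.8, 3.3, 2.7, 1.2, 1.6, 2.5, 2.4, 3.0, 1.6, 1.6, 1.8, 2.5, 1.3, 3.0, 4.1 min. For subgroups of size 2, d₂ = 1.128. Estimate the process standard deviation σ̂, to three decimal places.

R̄ = (0.8 + 3.3 + 2.7 + 1.2 + 1.6 + 2.5 + 2.4 + 3.0 + 1.6 + 1.6 + 1.8 + 2.5 + 1.3 + 3.0 + 4.1) / 15 = 2.2267
σ̂ = R̄ / d₂ = 2.2267 / 1.128 = 1.9740

1.974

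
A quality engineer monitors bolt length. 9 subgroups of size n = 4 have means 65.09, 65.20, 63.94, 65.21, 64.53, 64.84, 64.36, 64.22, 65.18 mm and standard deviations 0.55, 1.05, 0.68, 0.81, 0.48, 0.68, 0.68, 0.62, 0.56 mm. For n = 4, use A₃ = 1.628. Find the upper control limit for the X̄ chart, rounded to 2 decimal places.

65.84

X̄̄ = (65.09 + 65.20 + 63.94 + 65.21 + 64.53 + 64.84 + 64.36 + 64.22 + 65.18) / 9 = 64.7300
s̄ = (0.55 + 1.05 + 0.68 + 0.81 + 0.48 + 0.68 + 0.68 + 0.62 + 0.56) / 9 = 0.6789
UCL = X̄̄ + A₃·s̄ = 64.7300 + 1.628 × 0.6789 = 65.8352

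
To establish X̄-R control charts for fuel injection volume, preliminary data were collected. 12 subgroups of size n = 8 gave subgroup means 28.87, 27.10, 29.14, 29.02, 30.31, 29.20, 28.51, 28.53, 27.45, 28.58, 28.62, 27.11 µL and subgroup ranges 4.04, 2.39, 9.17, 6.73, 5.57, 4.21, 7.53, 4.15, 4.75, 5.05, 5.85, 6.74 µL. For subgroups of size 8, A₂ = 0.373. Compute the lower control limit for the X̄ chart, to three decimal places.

X̄̄ = (28.87 + 27.10 + 29.14 + 29.02 + 30.31 + 29.20 + 28.51 + 28.53 + 27.45 + 28.58 + 28.62 + 27.11) / 12 = 342.4400 / 12 = 28.5367
R̄ = (4.04 + 2.39 + 9.17 + 6.73 + 5.57 + 4.21 + 7.53 + 4.15 + 4.75 + 5.05 + 5.85 + 6.74) / 12 = 66.1800 / 12 = 5.5150
LCL = X̄̄ − A₂·R̄ = 28.5367 − 0.373 × 5.5150 = 26.4796

26.480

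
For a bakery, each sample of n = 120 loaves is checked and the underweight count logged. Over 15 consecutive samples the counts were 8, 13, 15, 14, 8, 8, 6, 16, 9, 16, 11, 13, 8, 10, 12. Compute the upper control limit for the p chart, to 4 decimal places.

0.1722

p̄ = Σdᵢ / (k·n) = 167 / (15 × 120) = 0.09278
UCL = p̄ + 3·√(p̄(1−p̄)/n) = 0.09278 + 3 × √(0.09278×0.90722/120) = 0.09278 + 3 × 0.02648 = 0.17223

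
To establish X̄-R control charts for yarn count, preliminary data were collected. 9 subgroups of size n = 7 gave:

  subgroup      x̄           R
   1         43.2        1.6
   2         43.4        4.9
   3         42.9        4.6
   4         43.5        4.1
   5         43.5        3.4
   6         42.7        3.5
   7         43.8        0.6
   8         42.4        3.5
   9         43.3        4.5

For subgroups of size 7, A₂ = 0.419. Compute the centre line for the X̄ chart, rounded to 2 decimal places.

43.19

X̄̄ = (43.2 + 43.4 + 42.9 + 43.5 + 43.5 + 42.7 + 43.8 + 42.4 + 43.3) / 9 = 388.7000 / 9 = 43.1889
CL = X̄̄ = 43.1889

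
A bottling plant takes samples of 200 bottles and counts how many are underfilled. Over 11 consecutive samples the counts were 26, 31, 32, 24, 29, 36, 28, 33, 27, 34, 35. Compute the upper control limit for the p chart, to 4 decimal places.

p̄ = Σdᵢ / (k·n) = 335 / (11 × 200) = 0.15227
UCL = p̄ + 3·√(p̄(1−p̄)/n) = 0.15227 + 3 × √(0.15227×0.84773/200) = 0.15227 + 3 × 0.02541 = 0.22849

0.2285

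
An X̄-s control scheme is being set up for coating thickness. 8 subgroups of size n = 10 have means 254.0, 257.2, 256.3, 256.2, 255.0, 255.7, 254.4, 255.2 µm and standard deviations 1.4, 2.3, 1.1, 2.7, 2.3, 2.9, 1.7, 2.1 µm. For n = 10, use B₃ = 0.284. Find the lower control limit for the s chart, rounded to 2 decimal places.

s̄ = (1.4 + 2.3 + 1.1 + 2.7 + 2.3 + 2.9 + 1.7 + 2.1) / 8 = 2.0625
LCL_s = B₃·s̄ = 0.284 × 2.0625 = 0.5857

0.59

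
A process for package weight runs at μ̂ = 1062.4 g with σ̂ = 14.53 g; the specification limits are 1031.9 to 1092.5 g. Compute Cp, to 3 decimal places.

Cp = (USL − LSL) / (6σ̂) = (1092.5 − 1031.9) / (6 × 14.53) = 60.6000 / 87.1800 = 0.6951

0.695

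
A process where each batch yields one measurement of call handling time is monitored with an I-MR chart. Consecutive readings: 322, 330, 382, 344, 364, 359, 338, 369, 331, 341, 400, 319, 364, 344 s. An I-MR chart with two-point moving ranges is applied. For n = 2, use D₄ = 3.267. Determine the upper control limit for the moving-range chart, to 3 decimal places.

Moving ranges: 8, 52, 38, 20, 5, 21, 31, 38, 10, 59, 81, 45, 20; M̄R̄ = 428.0000 / 13 = 32.9231
UCL_MR = D₄·M̄R̄ = 3.267 × 32.9231 = 107.5597

107.560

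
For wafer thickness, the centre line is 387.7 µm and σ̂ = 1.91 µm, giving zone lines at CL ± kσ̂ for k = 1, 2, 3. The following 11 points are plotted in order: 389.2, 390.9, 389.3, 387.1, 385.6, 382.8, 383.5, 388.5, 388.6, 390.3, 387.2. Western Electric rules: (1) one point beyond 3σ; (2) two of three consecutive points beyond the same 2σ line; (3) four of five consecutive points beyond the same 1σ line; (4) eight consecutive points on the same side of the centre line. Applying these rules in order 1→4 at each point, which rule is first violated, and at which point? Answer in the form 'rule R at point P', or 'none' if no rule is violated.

rule 2 at point 7

Zone of each point (C = within 1σ̂, B = 1σ̂–2σ̂, A = 2σ̂–3σ̂, * = beyond 3σ̂; sign = side of CL): 1:+C, 2:+B, 3:+C, 4:-C, 5:-B, 6:-A, 7:-A, 8:+C, 9:+C, 10:+B, 11:-C
Rule 2 (two of three consecutive points beyond the same 2σ limit) is satisfied at point 7.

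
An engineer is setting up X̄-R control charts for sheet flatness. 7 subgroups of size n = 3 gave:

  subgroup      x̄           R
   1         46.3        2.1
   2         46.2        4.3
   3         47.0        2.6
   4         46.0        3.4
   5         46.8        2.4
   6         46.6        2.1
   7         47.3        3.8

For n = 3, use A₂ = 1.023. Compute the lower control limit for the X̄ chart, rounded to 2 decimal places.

43.57

X̄̄ = (46.3 + 46.2 + 47.0 + 46.0 + 46.8 + 46.6 + 47.3) / 7 = 326.2000 / 7 = 46.6000
R̄ = (2.1 + 4.3 + 2.6 + 3.4 + 2.4 + 2.1 + 3.8) / 7 = 20.7000 / 7 = 2.9571
LCL = X̄̄ − A₂·R̄ = 46.6000 − 1.023 × 2.9571 = 43.5748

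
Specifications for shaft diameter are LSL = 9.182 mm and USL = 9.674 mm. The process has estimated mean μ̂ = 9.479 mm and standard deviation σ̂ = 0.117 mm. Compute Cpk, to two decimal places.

0.56

Cpu = (USL − μ̂) / (3σ̂) = (9.674 − 9.479) / (3 × 0.117) = 0.5556; Cpl = (μ̂ − LSL) / (3σ̂) = (9.479 − 9.182) / (3 × 0.117) = 0.8462; Cpk = min(Cpu, Cpl) = 0.5556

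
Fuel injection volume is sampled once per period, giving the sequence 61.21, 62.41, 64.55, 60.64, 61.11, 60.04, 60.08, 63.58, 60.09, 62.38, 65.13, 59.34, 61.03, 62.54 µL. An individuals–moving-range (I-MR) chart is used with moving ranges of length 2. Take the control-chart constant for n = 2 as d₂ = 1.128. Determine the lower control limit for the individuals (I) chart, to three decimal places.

X̄ = (61.21 + 62.41 + 64.55 + 60.64 + 61.11 + 60.04 + 60.08 + 63.58 + 60.09 + 62.38 + 65.13 + 59.34 + 61.03 + 62.54) / 14 = 61.7236
Moving ranges: 1.20, 2.14, 3.91, 0.47, 1.07, 0.04, 3.50, 3.49, 2.29, 2.75, 5.79, 1.69, 1.51; M̄R̄ = 29.8500 / 13 = 2.2962
LCL = X̄ − 3·M̄R̄/d₂ = 61.7236 − 3 × 2.2962 / 1.128 = 55.6168

55.617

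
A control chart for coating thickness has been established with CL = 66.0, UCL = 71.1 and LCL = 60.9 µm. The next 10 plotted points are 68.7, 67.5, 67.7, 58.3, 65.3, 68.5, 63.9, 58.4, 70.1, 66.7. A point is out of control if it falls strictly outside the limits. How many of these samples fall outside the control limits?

2

Compare each point to [60.9, 71.1]: sample 4 = 58.3 < LCL; sample 8 = 58.4 < LCL.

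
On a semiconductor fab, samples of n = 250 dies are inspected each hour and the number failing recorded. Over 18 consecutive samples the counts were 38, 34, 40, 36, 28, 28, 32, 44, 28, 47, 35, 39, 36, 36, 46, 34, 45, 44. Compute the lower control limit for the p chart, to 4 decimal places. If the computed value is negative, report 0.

p̄ = Σdᵢ / (k·n) = 670 / (18 × 250) = 0.14889
LCL = p̄ − 3·√(p̄(1−p̄)/n) = 0.14889 − 3 × 0.02251 = 0.08135

0.0813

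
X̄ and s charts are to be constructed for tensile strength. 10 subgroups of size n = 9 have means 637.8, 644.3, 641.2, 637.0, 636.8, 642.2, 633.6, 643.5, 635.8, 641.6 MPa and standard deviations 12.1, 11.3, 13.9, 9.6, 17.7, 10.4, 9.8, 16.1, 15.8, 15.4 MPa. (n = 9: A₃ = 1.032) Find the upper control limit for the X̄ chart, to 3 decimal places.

X̄̄ = (637.8 + 644.3 + 641.2 + 637.0 + 636.8 + 642.2 + 633.6 + 643.5 + 635.8 + 641.6) / 10 = 639.3800
s̄ = (12.1 + 11.3 + 13.9 + 9.6 + 17.7 + 10.4 + 9.8 + 16.1 + 15.8 + 15.4) / 10 = 13.2100
UCL = X̄̄ + A₃·s̄ = 639.3800 + 1.032 × 13.2100 = 653.0127

653.013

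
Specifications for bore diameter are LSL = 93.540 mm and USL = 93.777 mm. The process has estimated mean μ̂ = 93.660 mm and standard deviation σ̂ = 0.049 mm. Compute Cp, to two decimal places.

0.81

Cp = (USL − LSL) / (6σ̂) = (93.777 − 93.540) / (6 × 0.049) = 0.2370 / 0.2940 = 0.8061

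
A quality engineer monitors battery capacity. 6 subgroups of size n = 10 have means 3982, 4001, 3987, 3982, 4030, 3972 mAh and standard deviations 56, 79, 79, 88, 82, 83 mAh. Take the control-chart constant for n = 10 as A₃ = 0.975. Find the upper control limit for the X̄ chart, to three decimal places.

4068.221

X̄̄ = (3982 + 4001 + 3987 + 3982 + 4030 + 3972) / 6 = 3992.3333
s̄ = (56 + 79 + 79 + 88 + 82 + 83) / 6 = 77.8333
UCL = X̄̄ + A₃·s̄ = 3992.3333 + 0.975 × 77.8333 = 4068.2208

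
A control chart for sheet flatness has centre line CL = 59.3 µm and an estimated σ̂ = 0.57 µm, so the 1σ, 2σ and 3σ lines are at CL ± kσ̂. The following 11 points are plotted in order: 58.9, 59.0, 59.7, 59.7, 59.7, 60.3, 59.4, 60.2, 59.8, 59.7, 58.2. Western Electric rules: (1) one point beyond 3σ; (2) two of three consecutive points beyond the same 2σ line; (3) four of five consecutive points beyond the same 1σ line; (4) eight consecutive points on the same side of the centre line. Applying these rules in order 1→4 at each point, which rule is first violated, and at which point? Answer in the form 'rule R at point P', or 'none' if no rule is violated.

Zone of each point (C = within 1σ̂, B = 1σ̂–2σ̂, A = 2σ̂–3σ̂, * = beyond 3σ̂; sign = side of CL): 1:-C, 2:-C, 3:+C, 4:+C, 5:+C, 6:+B, 7:+C, 8:+B, 9:+C, 10:+C, 11:-B
Rule 4 (eight consecutive points on the same side of the centre line) is satisfied at point 10.

rule 4 at point 10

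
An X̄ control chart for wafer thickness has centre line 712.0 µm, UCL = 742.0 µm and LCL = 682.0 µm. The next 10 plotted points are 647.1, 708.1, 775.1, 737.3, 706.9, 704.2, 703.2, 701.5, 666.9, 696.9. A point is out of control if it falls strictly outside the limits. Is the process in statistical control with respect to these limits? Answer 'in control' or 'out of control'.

Compare each point to [682.0, 742.0]: sample 1 = 647.1 < LCL; sample 3 = 775.1 > UCL; sample 9 = 666.9 < LCL.

out of control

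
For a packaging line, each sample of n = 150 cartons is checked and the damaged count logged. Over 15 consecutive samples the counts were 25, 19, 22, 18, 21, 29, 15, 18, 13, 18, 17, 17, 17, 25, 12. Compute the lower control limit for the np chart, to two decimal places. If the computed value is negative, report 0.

6.83

p̄ = Σdᵢ / (k·n) = 286 / (15 × 150) = 0.12711
LCL = np̄ − 3·√(np̄(1−p̄)) = 19.0667 − 3 × 4.0796 = 6.8279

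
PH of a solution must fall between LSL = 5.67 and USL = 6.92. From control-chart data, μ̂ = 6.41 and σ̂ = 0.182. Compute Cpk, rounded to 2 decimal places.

Cpu = (USL − μ̂) / (3σ̂) = (6.92 − 6.41) / (3 × 0.182) = 0.9341; Cpl = (μ̂ − LSL) / (3σ̂) = (6.41 − 5.67) / (3 × 0.182) = 1.3553; Cpk = min(Cpu, Cpl) = 0.9341

0.93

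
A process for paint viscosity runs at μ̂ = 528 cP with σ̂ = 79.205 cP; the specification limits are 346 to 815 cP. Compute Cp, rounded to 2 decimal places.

0.99

Cp = (USL − LSL) / (6σ̂) = (815 − 346) / (6 × 79.205) = 469.0000 / 475.2300 = 0.9869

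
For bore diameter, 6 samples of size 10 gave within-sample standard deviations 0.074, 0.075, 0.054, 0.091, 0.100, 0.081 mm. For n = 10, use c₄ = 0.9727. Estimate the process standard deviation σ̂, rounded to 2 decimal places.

0.08

s̄ = (0.074 + 0.075 + 0.054 + 0.091 + 0.100 + 0.081) / 6 = 0.0792
σ̂ = s̄ / c₄ = 0.0792 / 0.9727 = 0.0814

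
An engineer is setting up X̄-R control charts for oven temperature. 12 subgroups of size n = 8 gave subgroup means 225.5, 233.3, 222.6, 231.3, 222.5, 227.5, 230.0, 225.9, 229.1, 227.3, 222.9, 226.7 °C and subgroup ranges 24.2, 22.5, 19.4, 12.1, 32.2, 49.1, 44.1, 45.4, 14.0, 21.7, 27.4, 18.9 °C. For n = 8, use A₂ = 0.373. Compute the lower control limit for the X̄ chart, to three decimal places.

216.761

X̄̄ = (225.5 + 233.3 + 222.6 + 231.3 + 222.5 + 227.5 + 230.0 + 225.9 + 229.1 + 227.3 + 222.9 + 226.7) / 12 = 2724.6000 / 12 = 227.0500
R̄ = (24.2 + 22.5 + 19.4 + 12.1 + 32.2 + 49.1 + 44.1 + 45.4 + 14.0 + 21.7 + 27.4 + 18.9) / 12 = 331.0000 / 12 = 27.5833
LCL = X̄̄ − A₂·R̄ = 227.0500 − 0.373 × 27.5833 = 216.7614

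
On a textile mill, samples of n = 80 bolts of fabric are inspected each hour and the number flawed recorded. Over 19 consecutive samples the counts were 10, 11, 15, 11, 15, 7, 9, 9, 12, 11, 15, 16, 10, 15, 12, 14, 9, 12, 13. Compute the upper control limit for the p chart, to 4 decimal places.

p̄ = Σdᵢ / (k·n) = 226 / (19 × 80) = 0.14868
UCL = p̄ + 3·√(p̄(1−p̄)/n) = 0.14868 + 3 × √(0.14868×0.85132/80) = 0.14868 + 3 × 0.03978 = 0.26802

0.2680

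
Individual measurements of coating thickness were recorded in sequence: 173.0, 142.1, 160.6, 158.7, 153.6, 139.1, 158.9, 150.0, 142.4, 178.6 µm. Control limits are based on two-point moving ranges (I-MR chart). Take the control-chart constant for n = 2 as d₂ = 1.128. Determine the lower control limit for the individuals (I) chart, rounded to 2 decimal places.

113.32

X̄ = (173.0 + 142.1 + 160.6 + 158.7 + 153.6 + 139.1 + 158.9 + 150.0 + 142.4 + 178.6) / 10 = 155.7000
Moving ranges: 30.9, 18.5, 1.9, 5.1, 14.5, 19.8, 8.9, 7.6, 36.2; M̄R̄ = 143.4000 / 9 = 15.9333
LCL = X̄ − 3·M̄R̄/d₂ = 155.7000 − 3 × 15.9333 / 1.128 = 113.3241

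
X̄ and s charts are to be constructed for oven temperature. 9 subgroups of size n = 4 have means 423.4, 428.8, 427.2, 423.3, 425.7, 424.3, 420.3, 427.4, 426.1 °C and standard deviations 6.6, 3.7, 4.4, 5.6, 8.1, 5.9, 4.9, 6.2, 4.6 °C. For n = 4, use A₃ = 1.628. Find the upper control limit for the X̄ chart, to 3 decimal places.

434.211

X̄̄ = (423.4 + 428.8 + 427.2 + 423.3 + 425.7 + 424.3 + 420.3 + 427.4 + 426.1) / 9 = 425.1667
s̄ = (6.6 + 3.7 + 4.4 + 5.6 + 8.1 + 5.9 + 4.9 + 6.2 + 4.6) / 9 = 5.5556
UCL = X̄̄ + A₃·s̄ = 425.1667 + 1.628 × 5.5556 = 434.2111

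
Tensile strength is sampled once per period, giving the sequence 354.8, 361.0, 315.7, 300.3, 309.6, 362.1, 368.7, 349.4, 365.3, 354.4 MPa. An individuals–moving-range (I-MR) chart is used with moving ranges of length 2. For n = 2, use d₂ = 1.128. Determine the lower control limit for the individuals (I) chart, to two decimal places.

290.52

X̄ = (354.8 + 361.0 + 315.7 + 300.3 + 309.6 + 362.1 + 368.7 + 349.4 + 365.3 + 354.4) / 10 = 344.1300
Moving ranges: 6.2, 45.3, 15.4, 9.3, 52.5, 6.6, 19.3, 15.9, 10.9; M̄R̄ = 181.4000 / 9 = 20.1556
LCL = X̄ − 3·M̄R̄/d₂ = 344.1300 − 3 × 20.1556 / 1.128 = 290.5248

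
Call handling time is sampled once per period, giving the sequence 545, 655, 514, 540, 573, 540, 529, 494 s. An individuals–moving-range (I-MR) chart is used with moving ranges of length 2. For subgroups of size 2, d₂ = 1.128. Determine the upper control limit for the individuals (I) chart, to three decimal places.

696.546

X̄ = (545 + 655 + 514 + 540 + 573 + 540 + 529 + 494) / 8 = 548.7500
Moving ranges: 110, 141, 26, 33, 33, 11, 35; M̄R̄ = 389.0000 / 7 = 55.5714
UCL = X̄ + 3·M̄R̄/d₂ = 548.7500 + 3 × 55.5714 / 1.128 = 696.5464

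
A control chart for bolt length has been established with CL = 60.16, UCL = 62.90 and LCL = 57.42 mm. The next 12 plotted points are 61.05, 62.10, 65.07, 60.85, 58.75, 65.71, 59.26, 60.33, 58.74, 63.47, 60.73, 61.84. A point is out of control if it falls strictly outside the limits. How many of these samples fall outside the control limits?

3

Compare each point to [57.42, 62.90]: sample 3 = 65.07 > UCL; sample 6 = 65.71 > UCL; sample 10 = 63.47 > UCL.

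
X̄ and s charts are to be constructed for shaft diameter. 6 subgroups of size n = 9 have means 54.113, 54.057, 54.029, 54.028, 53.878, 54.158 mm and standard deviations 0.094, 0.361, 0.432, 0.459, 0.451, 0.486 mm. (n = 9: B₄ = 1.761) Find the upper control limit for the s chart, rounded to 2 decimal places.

s̄ = (0.094 + 0.361 + 0.432 + 0.459 + 0.451 + 0.486) / 6 = 0.3805
UCL_s = B₄·s̄ = 1.761 × 0.3805 = 0.6701

0.67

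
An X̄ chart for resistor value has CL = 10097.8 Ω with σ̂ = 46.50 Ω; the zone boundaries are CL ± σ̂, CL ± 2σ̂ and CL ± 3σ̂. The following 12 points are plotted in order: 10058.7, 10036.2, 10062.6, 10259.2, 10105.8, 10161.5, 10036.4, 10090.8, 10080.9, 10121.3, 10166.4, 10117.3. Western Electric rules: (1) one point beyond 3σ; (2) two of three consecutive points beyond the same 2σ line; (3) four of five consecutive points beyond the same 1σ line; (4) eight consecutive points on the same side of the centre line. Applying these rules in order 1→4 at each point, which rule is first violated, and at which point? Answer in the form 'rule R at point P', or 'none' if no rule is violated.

Zone of each point (C = within 1σ̂, B = 1σ̂–2σ̂, A = 2σ̂–3σ̂, * = beyond 3σ̂; sign = side of CL): 1:-C, 2:-B, 3:-C, 4:+*, 5:+C, 6:+B, 7:-B, 8:-C, 9:-C, 10:+C, 11:+B, 12:+C
Rule 1 (one point beyond the 3σ limits) is satisfied at point 4.

rule 1 at point 4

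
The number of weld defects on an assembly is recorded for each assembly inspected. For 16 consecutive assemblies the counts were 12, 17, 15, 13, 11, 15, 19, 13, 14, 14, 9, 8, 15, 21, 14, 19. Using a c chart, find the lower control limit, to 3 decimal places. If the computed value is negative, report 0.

c̄ = (12 + 17 + 15 + 13 + 11 + 15 + 19 + 13 + 14 + 14 + 9 + 8 + 15 + 21 + 14 + 19) / 16 = 229 / 16 = 14.3125
LCL = c̄ − 3√c̄ = 14.3125 − 3 × 3.7832 = 2.9629

2.963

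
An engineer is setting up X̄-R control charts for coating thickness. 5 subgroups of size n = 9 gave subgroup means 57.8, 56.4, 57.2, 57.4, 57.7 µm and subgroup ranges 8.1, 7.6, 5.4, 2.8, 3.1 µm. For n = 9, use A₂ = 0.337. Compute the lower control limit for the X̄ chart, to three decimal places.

X̄̄ = (57.8 + 56.4 + 57.2 + 57.4 + 57.7) / 5 = 286.5000 / 5 = 57.3000
R̄ = (8.1 + 7.6 + 5.4 + 2.8 + 3.1) / 5 = 27.0000 / 5 = 5.4000
LCL = X̄̄ − A₂·R̄ = 57.3000 − 0.337 × 5.4000 = 55.4802

55.480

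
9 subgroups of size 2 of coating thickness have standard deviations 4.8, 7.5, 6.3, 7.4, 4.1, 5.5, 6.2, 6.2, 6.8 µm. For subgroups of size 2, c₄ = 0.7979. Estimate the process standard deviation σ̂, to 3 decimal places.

7.631

s̄ = (4.8 + 7.5 + 6.3 + 7.4 + 4.1 + 5.5 + 6.2 + 6.2 + 6.8) / 9 = 6.0889
σ̂ = s̄ / c₄ = 6.0889 / 0.7979 = 7.6311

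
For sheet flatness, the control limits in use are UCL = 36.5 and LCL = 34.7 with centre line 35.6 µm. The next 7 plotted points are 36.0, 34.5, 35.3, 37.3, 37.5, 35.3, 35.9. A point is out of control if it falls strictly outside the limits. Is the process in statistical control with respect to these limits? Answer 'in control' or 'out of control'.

Compare each point to [34.7, 36.5]: sample 2 = 34.5 < LCL; sample 4 = 37.3 > UCL; sample 5 = 37.5 > UCL.

out of control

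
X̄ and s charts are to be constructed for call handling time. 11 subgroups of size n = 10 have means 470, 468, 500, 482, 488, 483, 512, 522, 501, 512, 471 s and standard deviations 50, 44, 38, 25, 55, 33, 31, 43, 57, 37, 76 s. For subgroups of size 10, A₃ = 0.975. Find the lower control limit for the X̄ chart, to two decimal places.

X̄̄ = (470 + 468 + 500 + 482 + 488 + 483 + 512 + 522 + 501 + 512 + 471) / 11 = 491.7273
s̄ = (50 + 44 + 38 + 25 + 55 + 33 + 31 + 43 + 57 + 37 + 76) / 11 = 44.4545
LCL = X̄̄ − A₃·s̄ = 491.7273 − 0.975 × 44.4545 = 448.3841

448.38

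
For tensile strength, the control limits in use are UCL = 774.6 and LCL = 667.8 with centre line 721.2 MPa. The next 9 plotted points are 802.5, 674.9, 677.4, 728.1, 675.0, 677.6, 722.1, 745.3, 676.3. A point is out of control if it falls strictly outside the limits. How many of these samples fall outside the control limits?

Compare each point to [667.8, 774.6]: sample 1 = 802.5 > UCL.

1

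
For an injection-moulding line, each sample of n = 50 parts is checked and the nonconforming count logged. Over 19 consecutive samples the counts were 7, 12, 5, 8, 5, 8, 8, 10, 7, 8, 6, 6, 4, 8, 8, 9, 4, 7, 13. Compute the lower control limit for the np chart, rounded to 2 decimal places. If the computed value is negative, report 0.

p̄ = Σdᵢ / (k·n) = 143 / (19 × 50) = 0.15053
LCL = np̄ − 3·√(np̄(1−p̄)) = 7.5263 − 3 × 2.5285 = -0.0592 → 0 (negative, so LCL = 0)

0.00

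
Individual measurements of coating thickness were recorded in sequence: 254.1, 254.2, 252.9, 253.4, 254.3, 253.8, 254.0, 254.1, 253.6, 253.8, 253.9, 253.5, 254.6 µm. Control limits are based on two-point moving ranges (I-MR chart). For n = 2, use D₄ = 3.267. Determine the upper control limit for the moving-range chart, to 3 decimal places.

1.606

Moving ranges: 0.1, 1.3, 0.5, 0.9, 0.5, 0.2, 0.1, 0.5, 0.2, 0.1, 0.4, 1.1; M̄R̄ = 5.9000 / 12 = 0.4917
UCL_MR = D₄·M̄R̄ = 3.267 × 0.4917 = 1.6063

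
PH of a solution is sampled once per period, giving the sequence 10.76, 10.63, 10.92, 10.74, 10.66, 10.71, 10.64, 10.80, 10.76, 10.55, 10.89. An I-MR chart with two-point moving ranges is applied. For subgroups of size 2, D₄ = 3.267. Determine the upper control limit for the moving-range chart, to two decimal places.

Moving ranges: 0.13, 0.29, 0.18, 0.08, 0.05, 0.07, 0.16, 0.04, 0.21, 0.34; M̄R̄ = 1.5500 / 10 = 0.1550
UCL_MR = D₄·M̄R̄ = 3.267 × 0.1550 = 0.5064

0.51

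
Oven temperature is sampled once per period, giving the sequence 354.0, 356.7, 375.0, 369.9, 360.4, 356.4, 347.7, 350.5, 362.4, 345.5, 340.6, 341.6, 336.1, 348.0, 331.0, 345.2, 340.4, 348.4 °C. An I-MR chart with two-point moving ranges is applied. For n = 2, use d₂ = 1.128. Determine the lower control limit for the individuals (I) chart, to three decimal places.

X̄ = (354.0 + 356.7 + 375.0 + 369.9 + 360.4 + 356.4 + 347.7 + 350.5 + 362.4 + 345.5 + 340.6 + 341.6 + 336.1 + 348.0 + 331.0 + 345.2 + 340.4 + 348.4) / 18 = 350.5444
Moving ranges: 2.7, 18.3, 5.1, 9.5, 4.0, 8.7, 2.8, 11.9, 16.9, 4.9, 1.0, 5.5, 11.9, 17.0, 14.2, 4.8, 8.0; M̄R̄ = 147.2000 / 17 = 8.6588
LCL = X̄ − 3·M̄R̄/d₂ = 350.5444 − 3 × 8.6588 / 1.128 = 327.5157

327.516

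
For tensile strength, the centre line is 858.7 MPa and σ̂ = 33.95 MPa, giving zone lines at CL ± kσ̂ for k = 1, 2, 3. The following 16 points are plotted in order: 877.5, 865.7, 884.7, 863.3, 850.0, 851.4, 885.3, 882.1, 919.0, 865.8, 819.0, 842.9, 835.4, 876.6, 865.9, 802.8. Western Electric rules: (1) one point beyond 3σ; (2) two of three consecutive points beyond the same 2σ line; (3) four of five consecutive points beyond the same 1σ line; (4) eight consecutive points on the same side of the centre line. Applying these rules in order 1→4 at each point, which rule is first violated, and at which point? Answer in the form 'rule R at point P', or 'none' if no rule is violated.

none

Zone of each point (C = within 1σ̂, B = 1σ̂–2σ̂, A = 2σ̂–3σ̂, * = beyond 3σ̂; sign = side of CL): 1:+C, 2:+C, 3:+C, 4:+C, 5:-C, 6:-C, 7:+C, 8:+C, 9:+B, 10:+C, 11:-B, 12:-C, 13:-C, 14:+C, 15:+C, 16:-B
No rule fires across all 16 points.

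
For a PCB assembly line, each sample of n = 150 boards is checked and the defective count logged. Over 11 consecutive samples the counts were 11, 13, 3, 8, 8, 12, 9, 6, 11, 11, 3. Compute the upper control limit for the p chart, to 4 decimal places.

0.1146

p̄ = Σdᵢ / (k·n) = 95 / (11 × 150) = 0.05758
UCL = p̄ + 3·√(p̄(1−p̄)/n) = 0.05758 + 3 × √(0.05758×0.94242/150) = 0.05758 + 3 × 0.01902 = 0.11463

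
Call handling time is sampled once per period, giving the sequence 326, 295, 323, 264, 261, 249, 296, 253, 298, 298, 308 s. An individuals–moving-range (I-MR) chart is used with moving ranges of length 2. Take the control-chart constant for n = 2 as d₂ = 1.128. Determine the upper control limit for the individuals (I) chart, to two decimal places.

X̄ = (326 + 295 + 323 + 264 + 261 + 249 + 296 + 253 + 298 + 298 + 308) / 11 = 288.2727
Moving ranges: 31, 28, 59, 3, 12, 47, 43, 45, 0, 10; M̄R̄ = 278.0000 / 10 = 27.8000
UCL = X̄ + 3·M̄R̄/d₂ = 288.2727 + 3 × 27.8000 / 1.128 = 362.2089

362.21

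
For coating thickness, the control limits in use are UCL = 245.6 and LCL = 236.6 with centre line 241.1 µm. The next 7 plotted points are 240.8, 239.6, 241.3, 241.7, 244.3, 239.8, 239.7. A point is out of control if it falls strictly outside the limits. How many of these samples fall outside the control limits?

All 7 points lie within [236.6, 245.6].

0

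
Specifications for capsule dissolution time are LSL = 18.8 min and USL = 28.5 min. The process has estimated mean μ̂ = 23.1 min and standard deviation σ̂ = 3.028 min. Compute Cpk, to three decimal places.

Cpu = (USL − μ̂) / (3σ̂) = (28.5 − 23.1) / (3 × 3.028) = 0.5945; Cpl = (μ̂ − LSL) / (3σ̂) = (23.1 − 18.8) / (3 × 3.028) = 0.4734; Cpk = min(Cpu, Cpl) = 0.4734

0.473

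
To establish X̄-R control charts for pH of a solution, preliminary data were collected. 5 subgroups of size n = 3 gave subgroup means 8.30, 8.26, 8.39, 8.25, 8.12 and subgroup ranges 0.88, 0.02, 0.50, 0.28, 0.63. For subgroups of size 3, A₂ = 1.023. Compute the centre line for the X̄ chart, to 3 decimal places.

8.264

X̄̄ = (8.30 + 8.26 + 8.39 + 8.25 + 8.12) / 5 = 41.3200 / 5 = 8.2640
CL = X̄̄ = 8.2640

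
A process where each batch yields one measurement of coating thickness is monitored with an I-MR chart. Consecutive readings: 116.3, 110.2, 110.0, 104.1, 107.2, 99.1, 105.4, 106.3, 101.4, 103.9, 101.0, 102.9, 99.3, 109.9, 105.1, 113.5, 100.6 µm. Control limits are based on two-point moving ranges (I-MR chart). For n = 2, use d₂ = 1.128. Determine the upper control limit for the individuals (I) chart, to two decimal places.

X̄ = (116.3 + 110.2 + 110.0 + 104.1 + 107.2 + 99.1 + 105.4 + 106.3 + 101.4 + 103.9 + 101.0 + 102.9 + 99.3 + 109.9 + 105.1 + 113.5 + 100.6) / 17 = 105.6588
Moving ranges: 6.1, 0.2, 5.9, 3.1, 8.1, 6.3, 0.9, 4.9, 2.5, 2.9, 1.9, 3.6, 10.6, 4.8, 8.4, 12.9; M̄R̄ = 83.1000 / 16 = 5.1937
UCL = X̄ + 3·M̄R̄/d₂ = 105.6588 + 3 × 5.1937 / 1.128 = 119.4720

119.47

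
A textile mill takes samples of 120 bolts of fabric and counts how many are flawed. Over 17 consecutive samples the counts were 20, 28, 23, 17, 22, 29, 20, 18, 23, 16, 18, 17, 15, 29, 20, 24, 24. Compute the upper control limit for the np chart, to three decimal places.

p̄ = Σdᵢ / (k·n) = 363 / (17 × 120) = 0.17794
UCL = np̄ + 3·√(np̄(1−p̄)) = 21.3529 + 3 × √(21.3529×0.82206) = 21.3529 + 3 × 4.1897 = 33.9220

33.922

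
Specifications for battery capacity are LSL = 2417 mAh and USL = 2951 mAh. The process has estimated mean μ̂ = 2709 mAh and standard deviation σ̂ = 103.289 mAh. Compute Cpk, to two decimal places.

0.78

Cpu = (USL − μ̂) / (3σ̂) = (2951 − 2709) / (3 × 103.289) = 0.7810; Cpl = (μ̂ − LSL) / (3σ̂) = (2709 − 2417) / (3 × 103.289) = 0.9423; Cpk = min(Cpu, Cpl) = 0.7810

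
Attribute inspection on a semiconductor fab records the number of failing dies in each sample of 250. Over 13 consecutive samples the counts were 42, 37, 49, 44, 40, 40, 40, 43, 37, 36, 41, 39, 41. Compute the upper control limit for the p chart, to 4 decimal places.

0.2328

p̄ = Σdᵢ / (k·n) = 529 / (13 × 250) = 0.16277
UCL = p̄ + 3·√(p̄(1−p̄)/n) = 0.16277 + 3 × √(0.16277×0.83723/250) = 0.16277 + 3 × 0.02335 = 0.23281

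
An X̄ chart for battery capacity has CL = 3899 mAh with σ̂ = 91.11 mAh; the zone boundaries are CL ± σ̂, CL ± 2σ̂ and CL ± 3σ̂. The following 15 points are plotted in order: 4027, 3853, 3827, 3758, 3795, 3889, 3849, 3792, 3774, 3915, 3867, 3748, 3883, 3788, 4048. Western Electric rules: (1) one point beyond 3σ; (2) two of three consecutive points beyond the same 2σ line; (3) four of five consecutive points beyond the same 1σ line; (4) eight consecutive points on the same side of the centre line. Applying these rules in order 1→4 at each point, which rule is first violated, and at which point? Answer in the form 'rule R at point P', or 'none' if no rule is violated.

Zone of each point (C = within 1σ̂, B = 1σ̂–2σ̂, A = 2σ̂–3σ̂, * = beyond 3σ̂; sign = side of CL): 1:+B, 2:-C, 3:-C, 4:-B, 5:-B, 6:-C, 7:-C, 8:-B, 9:-B, 10:+C, 11:-C, 12:-B, 13:-C, 14:-B, 15:+B
Rule 4 (eight consecutive points on the same side of the centre line) is satisfied at point 9.

rule 4 at point 9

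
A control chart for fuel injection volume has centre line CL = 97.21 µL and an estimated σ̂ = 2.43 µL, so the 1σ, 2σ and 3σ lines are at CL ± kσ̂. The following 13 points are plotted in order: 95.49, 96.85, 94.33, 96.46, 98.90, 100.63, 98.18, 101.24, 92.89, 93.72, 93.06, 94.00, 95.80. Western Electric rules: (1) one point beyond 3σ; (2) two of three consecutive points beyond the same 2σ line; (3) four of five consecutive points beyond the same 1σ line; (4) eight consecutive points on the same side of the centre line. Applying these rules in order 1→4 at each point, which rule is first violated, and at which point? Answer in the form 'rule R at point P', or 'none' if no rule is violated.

rule 3 at point 12

Zone of each point (C = within 1σ̂, B = 1σ̂–2σ̂, A = 2σ̂–3σ̂, * = beyond 3σ̂; sign = side of CL): 1:-C, 2:-C, 3:-B, 4:-C, 5:+C, 6:+B, 7:+C, 8:+B, 9:-B, 10:-B, 11:-B, 12:-B, 13:-C
Rule 3 (four of five consecutive points beyond the same 1σ limit) is satisfied at point 12.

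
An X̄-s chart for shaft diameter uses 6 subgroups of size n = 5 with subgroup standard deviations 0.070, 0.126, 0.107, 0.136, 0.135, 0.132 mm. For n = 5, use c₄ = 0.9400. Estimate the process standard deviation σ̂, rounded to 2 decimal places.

s̄ = (0.070 + 0.126 + 0.107 + 0.136 + 0.135 + 0.132) / 6 = 0.1177
σ̂ = s̄ / c₄ = 0.1177 / 0.9400 = 0.1252

0.13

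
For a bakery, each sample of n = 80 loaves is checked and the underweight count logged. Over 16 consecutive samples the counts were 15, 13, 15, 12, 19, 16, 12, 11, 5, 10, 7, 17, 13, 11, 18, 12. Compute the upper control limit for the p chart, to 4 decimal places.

p̄ = Σdᵢ / (k·n) = 206 / (16 × 80) = 0.16094
UCL = p̄ + 3·√(p̄(1−p̄)/n) = 0.16094 + 3 × √(0.16094×0.83906/80) = 0.16094 + 3 × 0.04108 = 0.28419

0.2842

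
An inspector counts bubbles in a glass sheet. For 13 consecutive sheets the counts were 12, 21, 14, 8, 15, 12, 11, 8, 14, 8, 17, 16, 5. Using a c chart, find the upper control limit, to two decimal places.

c̄ = (12 + 21 + 14 + 8 + 15 + 12 + 11 + 8 + 14 + 8 + 17 + 16 + 5) / 13 = 161 / 13 = 12.3846
UCL = c̄ + 3√c̄ = 12.3846 + 3 × √12.3846 = 12.3846 + 3 × 3.5192 = 22.9422

22.94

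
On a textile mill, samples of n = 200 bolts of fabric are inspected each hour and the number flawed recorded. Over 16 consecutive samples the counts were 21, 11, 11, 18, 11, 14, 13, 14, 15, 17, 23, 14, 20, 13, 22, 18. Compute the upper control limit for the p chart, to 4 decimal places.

0.1371

p̄ = Σdᵢ / (k·n) = 255 / (16 × 200) = 0.07969
UCL = p̄ + 3·√(p̄(1−p̄)/n) = 0.07969 + 3 × √(0.07969×0.92031/200) = 0.07969 + 3 × 0.01915 = 0.13713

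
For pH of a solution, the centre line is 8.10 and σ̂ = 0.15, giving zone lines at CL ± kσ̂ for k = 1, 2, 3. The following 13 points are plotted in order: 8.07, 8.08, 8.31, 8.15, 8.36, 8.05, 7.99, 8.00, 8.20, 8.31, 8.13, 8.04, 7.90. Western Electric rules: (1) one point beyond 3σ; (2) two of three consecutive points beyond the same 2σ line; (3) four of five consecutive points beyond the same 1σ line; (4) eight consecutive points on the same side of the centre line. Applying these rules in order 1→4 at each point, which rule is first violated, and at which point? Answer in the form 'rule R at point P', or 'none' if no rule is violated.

none

Zone of each point (C = within 1σ̂, B = 1σ̂–2σ̂, A = 2σ̂–3σ̂, * = beyond 3σ̂; sign = side of CL): 1:-C, 2:-C, 3:+B, 4:+C, 5:+B, 6:-C, 7:-C, 8:-C, 9:+C, 10:+B, 11:+C, 12:-C, 13:-B
No rule fires across all 13 points.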